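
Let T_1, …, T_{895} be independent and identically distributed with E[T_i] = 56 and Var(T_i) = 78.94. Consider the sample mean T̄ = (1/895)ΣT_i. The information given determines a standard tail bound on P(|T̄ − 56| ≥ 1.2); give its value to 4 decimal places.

With mean and variance of each term known, Chebyshev's inequality bounds the deviation of the sum (or sample mean).
Var(T̄) = Var(T_i)/n = 78.94/895 = 0.088201.
Chebyshev: P(|T̄ − 56| ≥ 1.2) ≤ Var(T̄)/(1.2)² = 78.94/(895·1.2²) = 0.0613.

0.0613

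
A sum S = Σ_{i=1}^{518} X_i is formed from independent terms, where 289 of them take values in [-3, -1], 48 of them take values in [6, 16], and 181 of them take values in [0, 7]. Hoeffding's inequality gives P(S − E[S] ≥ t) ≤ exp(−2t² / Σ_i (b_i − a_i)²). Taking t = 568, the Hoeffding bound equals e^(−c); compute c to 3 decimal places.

43.524

Σ(b_i − a_i)² = 289·2² + 48·10² + 181·7² = 14825.
c = 2t² / 14825 = 2·568² / 14825 = 43.5243.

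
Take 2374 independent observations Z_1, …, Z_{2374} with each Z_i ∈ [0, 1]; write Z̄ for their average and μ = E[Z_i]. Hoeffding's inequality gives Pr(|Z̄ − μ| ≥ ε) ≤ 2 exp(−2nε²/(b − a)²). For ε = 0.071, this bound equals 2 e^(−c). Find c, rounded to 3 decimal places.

23.935

c = 2nε²/(b − a)² = 2·2374·0.071² / 1² = 23.9347.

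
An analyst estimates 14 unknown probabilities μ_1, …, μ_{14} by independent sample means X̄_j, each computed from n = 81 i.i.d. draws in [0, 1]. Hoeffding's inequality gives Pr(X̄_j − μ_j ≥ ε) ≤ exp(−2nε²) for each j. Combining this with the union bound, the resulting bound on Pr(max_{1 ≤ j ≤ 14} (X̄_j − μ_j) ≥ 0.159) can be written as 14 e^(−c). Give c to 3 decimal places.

Union bound over the 14 events: Pr(max_{1 ≤ j ≤ 14} (X̄_j − μ_j) ≥ 0.159) ≤ 14·exp(−2nε²) = 14 exp(−2·81·0.159²).
So c = 2·81·0.159² = 4.0955.

4.096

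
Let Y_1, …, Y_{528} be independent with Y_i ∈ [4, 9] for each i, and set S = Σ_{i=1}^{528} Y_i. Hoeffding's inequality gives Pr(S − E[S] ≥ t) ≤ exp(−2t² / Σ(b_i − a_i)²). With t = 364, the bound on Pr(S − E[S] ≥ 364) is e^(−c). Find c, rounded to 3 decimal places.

20.075

Σ(b_i − a_i)² = 528·(5)² = 13200.
c = 2t²/13200 = 2·364²/13200 = 20.0752.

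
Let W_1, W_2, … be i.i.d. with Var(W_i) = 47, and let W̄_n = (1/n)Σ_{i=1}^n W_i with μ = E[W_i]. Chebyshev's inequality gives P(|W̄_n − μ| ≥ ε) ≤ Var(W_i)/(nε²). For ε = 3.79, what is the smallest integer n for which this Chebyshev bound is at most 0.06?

Require 47/(n·3.79²) ≤ 0.06, i.e. n ≥ 47/(0.06·3.79²) = 54.534.
The smallest integer n is 55.

55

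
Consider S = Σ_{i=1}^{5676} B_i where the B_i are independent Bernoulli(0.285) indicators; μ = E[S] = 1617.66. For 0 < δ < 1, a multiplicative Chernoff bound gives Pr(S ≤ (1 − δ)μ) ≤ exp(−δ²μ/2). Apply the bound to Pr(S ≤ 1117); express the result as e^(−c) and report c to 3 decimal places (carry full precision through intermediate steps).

77.476

Write 1117 = (1 − δ)μ, so δ = 1 − 1117/1617.66 = 0.3094964…
Then the exponent is δ²μ/2 = (μ − 1117)²/(2μ) = 77.476242.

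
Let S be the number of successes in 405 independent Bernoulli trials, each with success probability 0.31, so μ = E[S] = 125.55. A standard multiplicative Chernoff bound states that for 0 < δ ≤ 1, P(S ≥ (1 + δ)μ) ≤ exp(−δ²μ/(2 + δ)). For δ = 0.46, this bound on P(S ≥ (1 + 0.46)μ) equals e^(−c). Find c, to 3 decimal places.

10.799

c = δ²μ/(2 + δ) = 0.46²·125.55/(2 + 0.46) = 10.7993.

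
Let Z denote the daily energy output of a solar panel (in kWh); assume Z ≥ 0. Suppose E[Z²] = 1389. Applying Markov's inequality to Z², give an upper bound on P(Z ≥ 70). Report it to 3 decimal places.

Since Z ≥ 0, the event {Z ≥ 70} is the same as {Z² ≥ 4900}.
Markov's inequality applied to Z² gives P(Z² ≥ 4900) ≤ E[Z²]/4900 = 1389/4900 = 0.2835.

0.283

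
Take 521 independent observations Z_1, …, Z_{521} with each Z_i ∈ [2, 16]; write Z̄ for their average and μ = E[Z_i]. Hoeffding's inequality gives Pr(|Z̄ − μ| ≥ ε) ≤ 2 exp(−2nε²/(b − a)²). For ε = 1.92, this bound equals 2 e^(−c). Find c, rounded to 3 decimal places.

c = 2nε²/(b − a)² = 2·521·1.92² / 14² = 19.5981.

19.598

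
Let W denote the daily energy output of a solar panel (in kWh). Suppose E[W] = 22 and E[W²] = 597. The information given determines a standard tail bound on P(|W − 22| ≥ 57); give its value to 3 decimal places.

The first two moments determine the variance, so Chebyshev's inequality is the sharpest standard bound available.
Var(W) = E[W²] − (E[W])² = 597 − 484 = 113.
Chebyshev's inequality: P(|W − μ| ≥ t) ≤ Var(W)/t² = 113/3249 = 0.0348.

0.035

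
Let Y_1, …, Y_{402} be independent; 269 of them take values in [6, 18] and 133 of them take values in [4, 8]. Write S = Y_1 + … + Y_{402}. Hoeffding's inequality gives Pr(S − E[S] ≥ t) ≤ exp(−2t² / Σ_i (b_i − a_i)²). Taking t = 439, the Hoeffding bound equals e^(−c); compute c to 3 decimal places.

Σ(b_i − a_i)² = 269·12² + 133·4² = 40864.
c = 2t² / 40864 = 2·439² / 40864 = 9.4323.

9.432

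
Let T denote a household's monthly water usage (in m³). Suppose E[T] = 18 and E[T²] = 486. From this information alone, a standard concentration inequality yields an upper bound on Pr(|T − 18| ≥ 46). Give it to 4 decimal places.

0.0766

The first two moments determine the variance, so Chebyshev's inequality is the sharpest standard bound available.
Var(T) = E[T²] − (E[T])² = 486 − 324 = 162.
Chebyshev's inequality: Pr(|T − μ| ≥ t) ≤ Var(T)/t² = 162/2116 = 0.0766.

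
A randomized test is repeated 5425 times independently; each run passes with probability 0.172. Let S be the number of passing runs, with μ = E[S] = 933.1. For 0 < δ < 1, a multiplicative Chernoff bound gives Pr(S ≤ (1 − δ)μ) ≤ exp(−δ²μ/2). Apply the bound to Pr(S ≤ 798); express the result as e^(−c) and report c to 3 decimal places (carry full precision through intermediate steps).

9.780

Write 798 = (1 − δ)μ, so δ = 1 − 798/933.1 = 0.1447862…
Then the exponent is δ²μ/2 = (μ − 798)²/(2μ) = 9.780308.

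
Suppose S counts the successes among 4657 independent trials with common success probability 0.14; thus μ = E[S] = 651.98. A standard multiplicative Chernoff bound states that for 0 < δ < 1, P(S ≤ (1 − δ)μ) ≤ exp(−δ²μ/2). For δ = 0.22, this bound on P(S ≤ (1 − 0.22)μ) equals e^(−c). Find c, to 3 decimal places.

c = δ²μ/2 = 0.22²·651.98/2 = 15.7779.

15.778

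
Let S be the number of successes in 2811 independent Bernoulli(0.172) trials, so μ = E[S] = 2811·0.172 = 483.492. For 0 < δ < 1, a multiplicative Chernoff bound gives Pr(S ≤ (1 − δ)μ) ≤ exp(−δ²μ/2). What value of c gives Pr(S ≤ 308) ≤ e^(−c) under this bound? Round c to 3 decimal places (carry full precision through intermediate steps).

Write 308 = (1 − δ)μ, so δ = 1 − 308/483.492 = 0.3629677…
Then the exponent is δ²μ/2 = (μ − 308)²/(2μ) = 31.848968.

31.849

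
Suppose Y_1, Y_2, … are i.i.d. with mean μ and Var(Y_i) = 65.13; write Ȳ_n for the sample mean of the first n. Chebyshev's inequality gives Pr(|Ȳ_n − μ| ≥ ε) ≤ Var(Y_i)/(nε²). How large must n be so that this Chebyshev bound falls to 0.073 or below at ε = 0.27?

12239

Require 65.13/(n·0.27²) ≤ 0.073, i.e. n ≥ 65.13/(0.073·0.27²) = 12238.570.
The smallest integer n is 12239.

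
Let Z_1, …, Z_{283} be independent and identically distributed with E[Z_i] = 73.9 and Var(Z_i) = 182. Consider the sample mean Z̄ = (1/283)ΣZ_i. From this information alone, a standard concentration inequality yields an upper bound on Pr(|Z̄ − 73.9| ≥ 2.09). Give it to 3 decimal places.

With mean and variance of each term known, Chebyshev's inequality bounds the deviation of the sum (or sample mean).
Var(Z̄) = Var(Z_i)/n = 182/283 = 0.64311.
Chebyshev: Pr(|Z̄ − 73.9| ≥ 2.09) ≤ Var(Z̄)/(2.09)² = 182/(283·2.09²) = 0.1472.

0.147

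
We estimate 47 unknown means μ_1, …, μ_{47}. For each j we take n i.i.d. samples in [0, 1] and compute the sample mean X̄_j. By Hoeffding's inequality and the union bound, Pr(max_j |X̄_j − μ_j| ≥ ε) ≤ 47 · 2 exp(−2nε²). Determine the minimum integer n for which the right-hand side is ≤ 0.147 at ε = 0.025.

5169

Need 2·47·exp(−2nε²) ≤ 0.147, i.e. exp(−2nε²) ≤ 0.147/94.
So 2nε² ≥ ln(94/0.147) = 6.460617.
Hence n ≥ 6.460617/(2·0.025²) = 5168.494.
The smallest integer n is 5169.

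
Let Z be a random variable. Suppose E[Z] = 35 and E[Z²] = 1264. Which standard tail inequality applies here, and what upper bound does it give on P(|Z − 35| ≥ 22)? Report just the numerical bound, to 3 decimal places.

0.081

The first two moments determine the variance, so Chebyshev's inequality is the sharpest standard bound available.
Var(Z) = E[Z²] − (E[Z])² = 1264 − 1225 = 39.
Chebyshev's inequality: P(|Z − μ| ≥ t) ≤ Var(Z)/t² = 39/484 = 0.0806.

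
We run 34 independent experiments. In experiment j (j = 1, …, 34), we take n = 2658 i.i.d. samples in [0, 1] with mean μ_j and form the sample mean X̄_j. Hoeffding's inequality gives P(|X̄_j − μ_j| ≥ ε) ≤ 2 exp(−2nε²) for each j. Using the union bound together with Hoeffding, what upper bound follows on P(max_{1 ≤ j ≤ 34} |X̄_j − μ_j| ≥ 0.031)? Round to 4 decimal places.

Per-experiment Hoeffding bound: 2·exp(−2·2658·0.031²) = 2·exp(−5.10868) = 0.012088.
Union bound over 34 events: 34·0.012088 = 0.41100.

0.4110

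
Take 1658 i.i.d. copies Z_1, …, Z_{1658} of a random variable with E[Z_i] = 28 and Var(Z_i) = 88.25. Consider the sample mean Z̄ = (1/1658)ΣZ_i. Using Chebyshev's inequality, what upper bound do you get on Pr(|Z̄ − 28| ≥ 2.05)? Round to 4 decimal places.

0.0127

Var(Z̄) = Var(Z_i)/n = 88.25/1658 = 0.053227.
Chebyshev: Pr(|Z̄ − 28| ≥ 2.05) ≤ Var(Z̄)/(2.05)² = 88.25/(1658·2.05²) = 0.0127.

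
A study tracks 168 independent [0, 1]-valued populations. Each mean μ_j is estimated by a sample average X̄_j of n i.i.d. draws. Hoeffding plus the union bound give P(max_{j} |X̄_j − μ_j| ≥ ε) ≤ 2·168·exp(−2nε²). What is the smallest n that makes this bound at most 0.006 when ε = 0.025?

8747

Need 2·168·exp(−2nε²) ≤ 0.006, i.e. exp(−2nε²) ≤ 0.006/336.
So 2nε² ≥ ln(336/0.006) = 10.933107.
Hence n ≥ 10.933107/(2·0.025²) = 8746.486.
The smallest integer n is 8747.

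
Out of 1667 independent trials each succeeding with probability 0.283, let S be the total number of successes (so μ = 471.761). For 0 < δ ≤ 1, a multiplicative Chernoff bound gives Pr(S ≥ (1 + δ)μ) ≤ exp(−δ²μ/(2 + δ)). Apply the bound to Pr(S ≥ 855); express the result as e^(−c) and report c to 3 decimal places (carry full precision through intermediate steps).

110.700

Write 855 = (1 + δ)μ, so δ = 855/471.761 − 1 = 0.8123584…
Then the exponent is δ²μ/(2 + δ) = (855 − μ)² / (μ·(2 + δ)) = 110.699765.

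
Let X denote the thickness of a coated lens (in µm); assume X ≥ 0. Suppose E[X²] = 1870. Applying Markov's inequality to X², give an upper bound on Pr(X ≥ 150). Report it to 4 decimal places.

Since X ≥ 0, the event {X ≥ 150} is the same as {X² ≥ 22500}.
Markov's inequality applied to X² gives Pr(X² ≥ 22500) ≤ E[X²]/22500 = 1870/22500 = 0.0831.

0.0831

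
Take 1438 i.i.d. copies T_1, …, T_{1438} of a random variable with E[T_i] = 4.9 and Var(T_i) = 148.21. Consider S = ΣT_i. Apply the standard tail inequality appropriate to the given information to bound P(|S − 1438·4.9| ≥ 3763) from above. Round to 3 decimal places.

0.015

With mean and variance of each term known, Chebyshev's inequality bounds the deviation of the sum (or sample mean).
Var(S) = n·Var(T_i) = 1438·148.21 = 213125.98.
Chebyshev: P(|S − 1438·4.9| ≥ 3763) ≤ Var(S)/3763² = 213125.98/14160169 = 0.0151.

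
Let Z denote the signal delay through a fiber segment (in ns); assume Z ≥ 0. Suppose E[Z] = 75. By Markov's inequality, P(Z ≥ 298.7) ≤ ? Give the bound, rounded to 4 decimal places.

Markov's inequality: for a non-negative random variable, P(Z ≥ a) ≤ E[Z]/a.
Here E[Z] = 75 and a = 298.7, so the bound is 75/298.7 = 0.2511.

0.2511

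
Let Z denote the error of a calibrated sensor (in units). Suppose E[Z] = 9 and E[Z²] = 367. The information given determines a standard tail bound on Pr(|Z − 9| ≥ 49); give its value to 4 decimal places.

The first two moments determine the variance, so Chebyshev's inequality is the sharpest standard bound available.
Var(Z) = E[Z²] − (E[Z])² = 367 − 81 = 286.
Chebyshev's inequality: Pr(|Z − μ| ≥ t) ≤ Var(Z)/t² = 286/2401 = 0.1191.

0.1191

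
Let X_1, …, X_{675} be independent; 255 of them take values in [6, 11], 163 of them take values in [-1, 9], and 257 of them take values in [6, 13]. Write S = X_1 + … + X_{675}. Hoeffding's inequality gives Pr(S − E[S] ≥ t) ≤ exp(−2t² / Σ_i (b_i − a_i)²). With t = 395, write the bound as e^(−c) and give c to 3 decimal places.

8.848

Σ(b_i − a_i)² = 255·5² + 163·10² + 257·7² = 35268.
c = 2t² / 35268 = 2·395² / 35268 = 8.8480.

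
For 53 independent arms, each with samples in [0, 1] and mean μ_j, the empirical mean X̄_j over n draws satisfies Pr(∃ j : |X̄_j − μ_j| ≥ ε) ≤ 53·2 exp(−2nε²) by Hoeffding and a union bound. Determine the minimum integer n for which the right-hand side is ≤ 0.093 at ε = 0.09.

435

Need 2·53·exp(−2nε²) ≤ 0.093, i.e. exp(−2nε²) ≤ 0.093/106.
So 2nε² ≥ ln(106/0.093) = 7.038595.
Hence n ≥ 7.038595/(2·0.09²) = 434.481.
The smallest integer n is 435.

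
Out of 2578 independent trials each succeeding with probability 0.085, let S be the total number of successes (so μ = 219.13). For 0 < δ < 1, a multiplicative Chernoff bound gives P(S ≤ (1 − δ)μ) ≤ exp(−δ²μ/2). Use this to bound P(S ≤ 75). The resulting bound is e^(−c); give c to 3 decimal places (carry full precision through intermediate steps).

47.400

Write 75 = (1 − δ)μ, so δ = 1 − 75/219.13 = 0.6577374…
Then the exponent is δ²μ/2 = (μ − 75)²/(2μ) = 47.399847.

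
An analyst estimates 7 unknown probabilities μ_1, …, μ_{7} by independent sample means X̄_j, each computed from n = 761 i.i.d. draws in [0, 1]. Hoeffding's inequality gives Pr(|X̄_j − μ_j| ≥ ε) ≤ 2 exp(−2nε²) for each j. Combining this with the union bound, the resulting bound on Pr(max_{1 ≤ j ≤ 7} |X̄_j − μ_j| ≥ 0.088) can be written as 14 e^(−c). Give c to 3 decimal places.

Union bound over the 7 events: Pr(max_{1 ≤ j ≤ 7} |X̄_j − μ_j| ≥ 0.088) ≤ 7·2·exp(−2nε²) = 14 exp(−2·761·0.088²).
So c = 2·761·0.088² = 11.7864.

11.786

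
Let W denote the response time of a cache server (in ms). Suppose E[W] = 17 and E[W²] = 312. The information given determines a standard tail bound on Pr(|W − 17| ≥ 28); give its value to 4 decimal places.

0.0293

The first two moments determine the variance, so Chebyshev's inequality is the sharpest standard bound available.
Var(W) = E[W²] − (E[W])² = 312 − 289 = 23.
Chebyshev's inequality: Pr(|W − μ| ≥ t) ≤ Var(W)/t² = 23/784 = 0.0293.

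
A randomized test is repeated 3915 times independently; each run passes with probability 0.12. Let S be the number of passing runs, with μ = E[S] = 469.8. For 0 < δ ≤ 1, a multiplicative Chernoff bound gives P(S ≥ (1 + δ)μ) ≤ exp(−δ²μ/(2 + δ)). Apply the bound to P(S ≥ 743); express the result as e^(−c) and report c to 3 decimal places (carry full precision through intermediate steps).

61.542

Write 743 = (1 + δ)μ, so δ = 743/469.8 − 1 = 0.5815241…
Then the exponent is δ²μ/(2 + δ) = (743 − μ)² / (μ·(2 + δ)) = 61.542084.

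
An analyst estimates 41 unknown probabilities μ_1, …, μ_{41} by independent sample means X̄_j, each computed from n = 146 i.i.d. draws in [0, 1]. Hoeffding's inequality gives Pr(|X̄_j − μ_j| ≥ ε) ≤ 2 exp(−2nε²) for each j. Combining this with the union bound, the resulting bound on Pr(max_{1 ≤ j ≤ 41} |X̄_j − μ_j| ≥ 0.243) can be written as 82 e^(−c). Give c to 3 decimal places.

17.242

Union bound over the 41 events: Pr(max_{1 ≤ j ≤ 41} |X̄_j − μ_j| ≥ 0.243) ≤ 41·2·exp(−2nε²) = 82 exp(−2·146·0.243²).
So c = 2·146·0.243² = 17.2423.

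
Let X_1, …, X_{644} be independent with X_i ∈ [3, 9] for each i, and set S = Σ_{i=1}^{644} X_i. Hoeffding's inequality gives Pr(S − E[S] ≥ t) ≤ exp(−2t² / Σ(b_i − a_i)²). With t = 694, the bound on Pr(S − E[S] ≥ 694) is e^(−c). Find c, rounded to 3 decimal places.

41.549

Σ(b_i − a_i)² = 644·(6)² = 23184.
c = 2t²/23184 = 2·694²/23184 = 41.5490.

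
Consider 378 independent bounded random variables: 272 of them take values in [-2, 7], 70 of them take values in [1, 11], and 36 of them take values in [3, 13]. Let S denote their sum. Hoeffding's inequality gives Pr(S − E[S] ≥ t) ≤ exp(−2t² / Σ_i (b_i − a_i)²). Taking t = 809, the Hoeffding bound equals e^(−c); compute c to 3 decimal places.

40.113

Σ(b_i − a_i)² = 272·9² + 70·10² + 36·10² = 32632.
c = 2t² / 32632 = 2·809² / 32632 = 40.1128.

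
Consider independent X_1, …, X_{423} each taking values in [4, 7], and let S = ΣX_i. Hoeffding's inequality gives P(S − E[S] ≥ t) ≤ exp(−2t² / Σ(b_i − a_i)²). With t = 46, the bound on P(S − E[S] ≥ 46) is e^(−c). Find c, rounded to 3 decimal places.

Σ(b_i − a_i)² = 423·(3)² = 3807.
c = 2t²/3807 = 2·46²/3807 = 1.1116.

1.112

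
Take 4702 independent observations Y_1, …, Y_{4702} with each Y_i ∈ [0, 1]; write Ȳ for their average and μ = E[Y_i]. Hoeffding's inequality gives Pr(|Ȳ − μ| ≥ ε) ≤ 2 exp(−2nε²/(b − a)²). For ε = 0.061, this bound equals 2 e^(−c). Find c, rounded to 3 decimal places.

34.992

c = 2nε²/(b − a)² = 2·4702·0.061² / 1² = 34.9923.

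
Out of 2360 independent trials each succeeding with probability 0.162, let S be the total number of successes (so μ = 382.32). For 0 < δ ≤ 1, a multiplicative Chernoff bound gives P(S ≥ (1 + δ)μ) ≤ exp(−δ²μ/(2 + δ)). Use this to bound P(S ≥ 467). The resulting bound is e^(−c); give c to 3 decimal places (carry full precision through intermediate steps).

Write 467 = (1 + δ)μ, so δ = 467/382.32 − 1 = 0.2214899…
Then the exponent is δ²μ/(2 + δ) = (467 − μ)² / (μ·(2 + δ)) = 8.442875.

8.443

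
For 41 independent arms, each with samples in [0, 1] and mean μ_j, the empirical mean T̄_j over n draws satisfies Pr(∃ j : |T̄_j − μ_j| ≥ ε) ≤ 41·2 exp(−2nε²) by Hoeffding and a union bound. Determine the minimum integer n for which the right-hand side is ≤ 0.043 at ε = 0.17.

131

Need 2·41·exp(−2nε²) ≤ 0.043, i.e. exp(−2nε²) ≤ 0.043/82.
So 2nε² ≥ ln(82/0.043) = 7.553274.
Hence n ≥ 7.553274/(2·0.17²) = 130.679.
The smallest integer n is 131.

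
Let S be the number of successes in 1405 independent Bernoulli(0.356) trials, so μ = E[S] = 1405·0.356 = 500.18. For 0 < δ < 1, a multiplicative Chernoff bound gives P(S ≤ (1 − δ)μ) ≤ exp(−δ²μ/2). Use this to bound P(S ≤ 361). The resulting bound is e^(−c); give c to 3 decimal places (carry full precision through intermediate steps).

Write 361 = (1 − δ)μ, so δ = 1 − 361/500.18 = 0.2782598…
Then the exponent is δ²μ/2 = (μ − 361)²/(2μ) = 19.364101.

19.364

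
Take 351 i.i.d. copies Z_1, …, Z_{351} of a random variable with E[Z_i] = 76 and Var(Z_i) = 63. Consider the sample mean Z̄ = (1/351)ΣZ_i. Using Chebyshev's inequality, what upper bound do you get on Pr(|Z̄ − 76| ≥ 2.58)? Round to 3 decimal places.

Var(Z̄) = Var(Z_i)/n = 63/351 = 0.17949.
Chebyshev: Pr(|Z̄ − 76| ≥ 2.58) ≤ Var(Z̄)/(2.58)² = 63/(351·2.58²) = 0.0270.

0.027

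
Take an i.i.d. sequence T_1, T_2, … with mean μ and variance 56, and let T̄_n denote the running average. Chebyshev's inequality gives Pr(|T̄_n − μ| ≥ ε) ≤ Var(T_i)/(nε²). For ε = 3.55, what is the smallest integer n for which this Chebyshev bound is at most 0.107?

42

Require 56/(n·3.55²) ≤ 0.107, i.e. n ≥ 56/(0.107·3.55²) = 41.529.
The smallest integer n is 42.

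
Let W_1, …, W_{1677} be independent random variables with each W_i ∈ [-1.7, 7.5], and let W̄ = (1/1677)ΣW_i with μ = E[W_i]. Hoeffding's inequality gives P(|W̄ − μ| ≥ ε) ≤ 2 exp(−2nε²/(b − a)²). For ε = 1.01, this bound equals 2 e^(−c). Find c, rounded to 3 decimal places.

40.423

c = 2nε²/(b − a)² = 2·1677·1.01² / 9.2² = 40.4231.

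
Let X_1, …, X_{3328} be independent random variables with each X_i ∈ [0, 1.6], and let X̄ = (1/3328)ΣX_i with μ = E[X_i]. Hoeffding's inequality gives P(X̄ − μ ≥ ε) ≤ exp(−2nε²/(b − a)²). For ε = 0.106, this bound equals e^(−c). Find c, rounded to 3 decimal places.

c = 2nε²/(b − a)² = 2·3328·0.106² / 1.6² = 29.2136.

29.214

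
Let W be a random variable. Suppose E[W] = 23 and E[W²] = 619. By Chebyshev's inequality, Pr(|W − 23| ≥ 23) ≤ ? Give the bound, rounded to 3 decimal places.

0.170

Var(W) = E[W²] − (E[W])² = 619 − 529 = 90.
Chebyshev's inequality: Pr(|W − μ| ≥ t) ≤ Var(W)/t² = 90/529 = 0.1701.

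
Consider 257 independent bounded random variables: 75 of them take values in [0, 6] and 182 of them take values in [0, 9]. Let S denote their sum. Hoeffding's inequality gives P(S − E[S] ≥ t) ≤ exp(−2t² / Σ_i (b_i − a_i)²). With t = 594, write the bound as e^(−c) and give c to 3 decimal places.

40.458

Σ(b_i − a_i)² = 75·6² + 182·9² = 17442.
c = 2t² / 17442 = 2·594² / 17442 = 40.4582.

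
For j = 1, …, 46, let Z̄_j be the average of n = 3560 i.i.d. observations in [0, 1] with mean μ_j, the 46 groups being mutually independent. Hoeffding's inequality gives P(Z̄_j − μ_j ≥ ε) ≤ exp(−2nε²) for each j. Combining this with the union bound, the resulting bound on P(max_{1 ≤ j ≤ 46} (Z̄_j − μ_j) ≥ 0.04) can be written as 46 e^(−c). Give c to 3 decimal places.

11.392

Union bound over the 46 events: P(max_{1 ≤ j ≤ 46} (Z̄_j − μ_j) ≥ 0.04) ≤ 46·exp(−2nε²) = 46 exp(−2·3560·0.04²).
So c = 2·3560·0.04² = 11.3920.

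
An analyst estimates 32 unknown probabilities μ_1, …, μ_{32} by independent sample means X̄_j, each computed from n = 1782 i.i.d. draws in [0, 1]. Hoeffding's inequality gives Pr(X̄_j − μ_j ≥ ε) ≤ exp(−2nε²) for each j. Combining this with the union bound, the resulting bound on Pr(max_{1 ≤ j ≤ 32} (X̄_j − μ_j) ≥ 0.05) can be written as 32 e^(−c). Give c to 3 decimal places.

Union bound over the 32 events: Pr(max_{1 ≤ j ≤ 32} (X̄_j − μ_j) ≥ 0.05) ≤ 32·exp(−2nε²) = 32 exp(−2·1782·0.05²).
So c = 2·1782·0.05² = 8.9100.

8.910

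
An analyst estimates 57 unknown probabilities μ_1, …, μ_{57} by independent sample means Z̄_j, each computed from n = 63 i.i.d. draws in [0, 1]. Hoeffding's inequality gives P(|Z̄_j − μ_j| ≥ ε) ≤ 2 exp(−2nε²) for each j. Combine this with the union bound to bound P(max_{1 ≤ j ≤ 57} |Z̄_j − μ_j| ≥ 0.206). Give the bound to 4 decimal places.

Per-experiment Hoeffding bound: 2·exp(−2·63·0.206²) = 2·exp(−5.34694) = 0.0095254.
Union bound over 57 events: 57·0.0095254 = 0.54295.

0.5430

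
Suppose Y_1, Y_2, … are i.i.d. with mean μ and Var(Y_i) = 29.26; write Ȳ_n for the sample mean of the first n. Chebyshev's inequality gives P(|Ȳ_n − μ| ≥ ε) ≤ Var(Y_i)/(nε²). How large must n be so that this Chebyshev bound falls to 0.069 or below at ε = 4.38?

Require 29.26/(n·4.38²) ≤ 0.069, i.e. n ≥ 29.26/(0.069·4.38²) = 22.104.
The smallest integer n is 23.

23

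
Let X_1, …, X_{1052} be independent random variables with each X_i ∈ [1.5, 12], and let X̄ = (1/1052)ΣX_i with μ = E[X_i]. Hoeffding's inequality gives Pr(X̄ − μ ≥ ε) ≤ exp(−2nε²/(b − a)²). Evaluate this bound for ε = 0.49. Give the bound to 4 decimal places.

Exponent: 2nε²/(b − a)² = 2·1052·0.49² / 10.5² = 4.58204.
Bound = exp(−4.58204) = 0.01023.

0.0102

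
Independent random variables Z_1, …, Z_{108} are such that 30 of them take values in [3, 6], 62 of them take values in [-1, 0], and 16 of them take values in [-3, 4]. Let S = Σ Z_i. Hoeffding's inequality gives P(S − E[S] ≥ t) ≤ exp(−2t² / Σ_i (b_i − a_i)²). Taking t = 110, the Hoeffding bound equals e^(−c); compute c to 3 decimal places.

Σ(b_i − a_i)² = 30·3² + 62·1² + 16·7² = 1116.
c = 2t² / 1116 = 2·110² / 1116 = 21.6846.

21.685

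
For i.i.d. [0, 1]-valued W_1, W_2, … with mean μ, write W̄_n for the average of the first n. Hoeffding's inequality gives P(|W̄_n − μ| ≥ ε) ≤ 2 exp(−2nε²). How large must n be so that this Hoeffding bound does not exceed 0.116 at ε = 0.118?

103

Require 2·exp(−2nε²) ≤ 0.116, i.e. 2nε² ≥ ln(2/0.116) = 2.847312.
So n ≥ 2.847312 / (2·0.118²) = 102.245.
The smallest integer n is 103.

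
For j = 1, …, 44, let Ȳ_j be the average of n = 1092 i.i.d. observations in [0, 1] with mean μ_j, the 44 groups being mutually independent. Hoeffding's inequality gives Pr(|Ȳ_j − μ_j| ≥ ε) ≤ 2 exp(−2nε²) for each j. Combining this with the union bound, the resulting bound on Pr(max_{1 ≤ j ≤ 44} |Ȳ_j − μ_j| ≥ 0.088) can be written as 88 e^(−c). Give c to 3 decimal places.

Union bound over the 44 events: Pr(max_{1 ≤ j ≤ 44} |Ȳ_j − μ_j| ≥ 0.088) ≤ 44·2·exp(−2nε²) = 88 exp(−2·1092·0.088²).
So c = 2·1092·0.088² = 16.9129.

16.913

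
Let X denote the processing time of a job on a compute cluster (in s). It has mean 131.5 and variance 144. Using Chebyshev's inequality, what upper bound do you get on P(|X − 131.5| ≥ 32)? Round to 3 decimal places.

Chebyshev: P(|X − μ| ≥ t) ≤ Var(X)/t².
Bound = 144 / 1024 = 0.1406.

0.141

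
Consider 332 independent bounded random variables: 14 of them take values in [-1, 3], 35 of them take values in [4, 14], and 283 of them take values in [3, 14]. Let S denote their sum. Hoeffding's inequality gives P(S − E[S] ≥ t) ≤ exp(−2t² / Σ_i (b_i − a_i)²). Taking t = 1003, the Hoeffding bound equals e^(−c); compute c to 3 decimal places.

Σ(b_i − a_i)² = 14·4² + 35·10² + 283·11² = 37967.
c = 2t² / 37967 = 2·1003² / 37967 = 52.9939.

52.994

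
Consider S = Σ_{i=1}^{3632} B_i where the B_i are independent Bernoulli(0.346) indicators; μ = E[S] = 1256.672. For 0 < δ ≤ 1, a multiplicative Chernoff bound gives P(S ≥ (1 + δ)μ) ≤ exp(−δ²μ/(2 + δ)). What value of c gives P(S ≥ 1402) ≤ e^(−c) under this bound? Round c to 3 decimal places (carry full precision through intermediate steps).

Write 1402 = (1 + δ)μ, so δ = 1402/1256.672 − 1 = 0.1156451…
Then the exponent is δ²μ/(2 + δ) = (1402 − μ)² / (μ·(2 + δ)) = 7.943901.

7.944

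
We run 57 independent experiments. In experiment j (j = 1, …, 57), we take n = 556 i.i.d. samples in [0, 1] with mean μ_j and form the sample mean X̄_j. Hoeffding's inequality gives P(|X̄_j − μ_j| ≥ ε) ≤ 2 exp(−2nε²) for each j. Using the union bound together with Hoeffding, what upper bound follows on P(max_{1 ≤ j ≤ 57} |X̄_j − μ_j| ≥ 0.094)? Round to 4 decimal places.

0.0062

Per-experiment Hoeffding bound: 2·exp(−2·556·0.094²) = 2·exp(−9.82563) = 0.0001081.
Union bound over 57 events: 57·0.0001081 = 0.00616.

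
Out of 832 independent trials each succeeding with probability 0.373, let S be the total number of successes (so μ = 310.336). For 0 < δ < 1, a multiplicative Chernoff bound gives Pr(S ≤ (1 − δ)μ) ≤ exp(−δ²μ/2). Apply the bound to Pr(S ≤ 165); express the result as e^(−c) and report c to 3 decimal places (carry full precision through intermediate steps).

Write 165 = (1 − δ)μ, so δ = 1 − 165/310.336 = 0.4683182…
Then the exponent is δ²μ/2 = (μ − 165)²/(2μ) = 34.031748.

34.032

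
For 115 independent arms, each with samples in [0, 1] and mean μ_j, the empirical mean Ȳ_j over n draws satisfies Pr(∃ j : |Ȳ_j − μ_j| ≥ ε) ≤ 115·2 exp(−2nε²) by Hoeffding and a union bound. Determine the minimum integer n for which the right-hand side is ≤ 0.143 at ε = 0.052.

1366

Need 2·115·exp(−2nε²) ≤ 0.143, i.e. exp(−2nε²) ≤ 0.143/230.
So 2nε² ≥ ln(230/0.143) = 7.382990.
Hence n ≥ 7.382990/(2·0.052²) = 1365.198.
The smallest integer n is 1366.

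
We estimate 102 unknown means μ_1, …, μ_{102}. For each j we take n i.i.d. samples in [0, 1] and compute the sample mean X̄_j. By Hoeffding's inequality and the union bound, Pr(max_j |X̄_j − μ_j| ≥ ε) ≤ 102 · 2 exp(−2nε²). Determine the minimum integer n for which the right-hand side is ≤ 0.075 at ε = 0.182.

Need 2·102·exp(−2nε²) ≤ 0.075, i.e. exp(−2nε²) ≤ 0.075/204.
So 2nε² ≥ ln(204/0.075) = 7.908387.
Hence n ≥ 7.908387/(2·0.182²) = 119.375.
The smallest integer n is 120.

120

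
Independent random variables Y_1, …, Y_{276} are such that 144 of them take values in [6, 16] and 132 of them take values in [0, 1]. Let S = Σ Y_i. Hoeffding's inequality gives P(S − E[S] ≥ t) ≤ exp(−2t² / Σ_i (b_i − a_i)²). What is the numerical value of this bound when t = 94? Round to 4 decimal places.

Σ(b_i − a_i)² = 144·10² + 132·1² = 14532.
Exponent = 2·94² / 14532 = 1.21607.
Bound = exp(−1.21607) = 0.29639.

0.2964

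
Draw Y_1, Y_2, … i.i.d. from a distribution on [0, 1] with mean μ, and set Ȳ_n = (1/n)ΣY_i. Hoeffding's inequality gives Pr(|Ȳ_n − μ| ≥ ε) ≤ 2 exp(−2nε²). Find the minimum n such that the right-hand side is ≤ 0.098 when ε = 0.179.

48

Require 2·exp(−2nε²) ≤ 0.098, i.e. 2nε² ≥ ln(2/0.098) = 3.015935.
So n ≥ 3.015935 / (2·0.179²) = 47.064.
The smallest integer n is 48.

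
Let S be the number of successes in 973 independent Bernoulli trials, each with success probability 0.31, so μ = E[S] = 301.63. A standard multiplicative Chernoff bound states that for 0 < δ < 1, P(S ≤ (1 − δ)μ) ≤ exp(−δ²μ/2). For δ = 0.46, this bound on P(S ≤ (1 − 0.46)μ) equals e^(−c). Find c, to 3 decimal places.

c = δ²μ/2 = 0.46²·301.63/2 = 31.9125.

31.912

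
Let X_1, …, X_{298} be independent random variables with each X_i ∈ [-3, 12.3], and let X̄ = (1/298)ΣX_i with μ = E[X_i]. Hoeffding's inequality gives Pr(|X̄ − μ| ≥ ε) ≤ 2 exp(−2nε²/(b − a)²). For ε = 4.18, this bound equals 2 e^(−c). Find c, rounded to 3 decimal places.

44.485

c = 2nε²/(b − a)² = 2·298·4.18² / 15.3² = 44.4852.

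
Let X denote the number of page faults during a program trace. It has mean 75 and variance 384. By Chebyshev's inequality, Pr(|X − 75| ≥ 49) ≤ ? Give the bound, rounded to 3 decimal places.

Chebyshev: Pr(|X − μ| ≥ t) ≤ Var(X)/t².
Bound = 384 / 2401 = 0.1599.

0.160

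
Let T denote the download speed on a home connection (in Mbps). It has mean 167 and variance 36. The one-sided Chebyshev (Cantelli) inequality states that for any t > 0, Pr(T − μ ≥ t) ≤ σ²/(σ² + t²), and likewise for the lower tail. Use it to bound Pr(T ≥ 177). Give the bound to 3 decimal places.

Here σ² = 36 and t = 10, so σ² + t² = 136.
Cantelli's bound: 36/136 = 0.2647.

0.265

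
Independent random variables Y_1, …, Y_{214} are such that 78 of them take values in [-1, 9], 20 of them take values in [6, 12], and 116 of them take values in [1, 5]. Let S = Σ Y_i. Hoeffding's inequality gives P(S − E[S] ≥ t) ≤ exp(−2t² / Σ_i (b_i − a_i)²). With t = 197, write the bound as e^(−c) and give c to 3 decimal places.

Σ(b_i − a_i)² = 78·10² + 20·6² + 116·4² = 10376.
c = 2t² / 10376 = 2·197² / 10376 = 7.4805.

7.481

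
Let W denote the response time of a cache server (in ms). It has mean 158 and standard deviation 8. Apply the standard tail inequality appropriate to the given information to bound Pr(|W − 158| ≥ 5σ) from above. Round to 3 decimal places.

Mean and variance are known, so Chebyshev's inequality applies.
Chebyshev: Pr(|W − μ| ≥ t) ≤ Var(W)/t².
Var(W) = σ² = 8² = 64.
t = 5·8 = 40.
Bound = 64 / 1600 = 0.0400.

0.040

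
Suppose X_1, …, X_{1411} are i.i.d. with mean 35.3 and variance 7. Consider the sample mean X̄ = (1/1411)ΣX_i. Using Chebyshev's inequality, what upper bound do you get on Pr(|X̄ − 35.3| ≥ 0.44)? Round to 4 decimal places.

0.0256

Var(X̄) = Var(X_i)/n = 7/1411 = 0.004961.
Chebyshev: Pr(|X̄ − 35.3| ≥ 0.44) ≤ Var(X̄)/(0.44)² = 7/(1411·0.44²) = 0.0256.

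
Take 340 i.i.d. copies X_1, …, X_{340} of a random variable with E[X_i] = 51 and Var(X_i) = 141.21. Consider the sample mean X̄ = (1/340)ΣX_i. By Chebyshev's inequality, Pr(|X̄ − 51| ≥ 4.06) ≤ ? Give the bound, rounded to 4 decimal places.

0.0252

Var(X̄) = Var(X_i)/n = 141.21/340 = 0.41532.
Chebyshev: Pr(|X̄ − 51| ≥ 4.06) ≤ Var(X̄)/(4.06)² = 141.21/(340·4.06²) = 0.0252.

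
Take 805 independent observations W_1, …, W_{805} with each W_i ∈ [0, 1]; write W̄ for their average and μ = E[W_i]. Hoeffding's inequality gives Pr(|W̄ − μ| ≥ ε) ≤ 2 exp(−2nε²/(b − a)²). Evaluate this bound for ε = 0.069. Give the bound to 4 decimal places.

0.0009

Exponent: 2nε²/(b − a)² = 2·805·0.069² / 1² = 7.66521.
Bound = 2·exp(−7.66521) = 0.00094.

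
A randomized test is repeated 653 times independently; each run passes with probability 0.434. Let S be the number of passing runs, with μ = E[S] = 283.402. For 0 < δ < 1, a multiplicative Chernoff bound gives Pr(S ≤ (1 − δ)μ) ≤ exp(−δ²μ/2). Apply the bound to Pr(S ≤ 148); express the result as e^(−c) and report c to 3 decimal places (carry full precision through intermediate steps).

Write 148 = (1 − δ)μ, so δ = 1 − 148/283.402 = 0.4777736…
Then the exponent is δ²μ/2 = (μ − 148)²/(2μ) = 32.345752.

32.346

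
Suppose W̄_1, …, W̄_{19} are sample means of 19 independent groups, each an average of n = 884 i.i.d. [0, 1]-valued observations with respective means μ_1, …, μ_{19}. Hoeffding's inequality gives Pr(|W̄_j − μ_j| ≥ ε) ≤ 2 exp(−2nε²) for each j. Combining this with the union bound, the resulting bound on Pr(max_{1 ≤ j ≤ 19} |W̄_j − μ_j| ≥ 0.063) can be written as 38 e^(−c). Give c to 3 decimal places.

Union bound over the 19 events: Pr(max_{1 ≤ j ≤ 19} |W̄_j − μ_j| ≥ 0.063) ≤ 19·2·exp(−2nε²) = 38 exp(−2·884·0.063²).
So c = 2·884·0.063² = 7.0172.

7.017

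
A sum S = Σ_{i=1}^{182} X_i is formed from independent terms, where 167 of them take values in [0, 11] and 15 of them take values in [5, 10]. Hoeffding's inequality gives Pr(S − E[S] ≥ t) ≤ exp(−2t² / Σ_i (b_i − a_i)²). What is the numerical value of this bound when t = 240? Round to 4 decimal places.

Σ(b_i − a_i)² = 167·11² + 15·5² = 20582.
Exponent = 2·240² / 20582 = 5.59712.
Bound = exp(−5.59712) = 0.00371.

0.0037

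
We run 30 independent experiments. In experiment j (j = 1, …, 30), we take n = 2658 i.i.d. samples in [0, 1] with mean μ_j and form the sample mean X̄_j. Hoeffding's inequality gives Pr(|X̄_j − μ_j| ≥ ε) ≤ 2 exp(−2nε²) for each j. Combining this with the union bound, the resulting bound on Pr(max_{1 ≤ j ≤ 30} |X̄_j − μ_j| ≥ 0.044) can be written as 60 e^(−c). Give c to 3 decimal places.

Union bound over the 30 events: Pr(max_{1 ≤ j ≤ 30} |X̄_j − μ_j| ≥ 0.044) ≤ 30·2·exp(−2nε²) = 60 exp(−2·2658·0.044²).
So c = 2·2658·0.044² = 10.2918.

10.292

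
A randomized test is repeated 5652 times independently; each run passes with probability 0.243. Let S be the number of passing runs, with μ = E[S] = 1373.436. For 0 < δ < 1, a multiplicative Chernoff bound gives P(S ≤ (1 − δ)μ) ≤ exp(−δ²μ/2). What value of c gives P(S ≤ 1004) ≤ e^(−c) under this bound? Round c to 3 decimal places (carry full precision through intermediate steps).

49.687

Write 1004 = (1 − δ)μ, so δ = 1 − 1004/1373.436 = 0.2689867…
Then the exponent is δ²μ/2 = (μ − 1004)²/(2μ) = 49.686683.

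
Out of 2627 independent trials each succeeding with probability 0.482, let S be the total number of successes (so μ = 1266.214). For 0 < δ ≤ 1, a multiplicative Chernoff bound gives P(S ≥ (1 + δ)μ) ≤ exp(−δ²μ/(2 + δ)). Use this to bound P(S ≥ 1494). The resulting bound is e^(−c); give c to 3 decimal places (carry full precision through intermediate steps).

Write 1494 = (1 + δ)μ, so δ = 1494/1266.214 − 1 = 0.1798953…
Then the exponent is δ²μ/(2 + δ) = (1494 − μ)² / (μ·(2 + δ)) = 18.797985.

18.798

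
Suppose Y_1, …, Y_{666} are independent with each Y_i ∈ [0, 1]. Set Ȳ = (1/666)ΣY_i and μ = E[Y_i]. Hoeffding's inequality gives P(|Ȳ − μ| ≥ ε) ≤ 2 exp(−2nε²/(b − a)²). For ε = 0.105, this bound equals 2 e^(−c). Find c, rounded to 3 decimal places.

14.685

c = 2nε²/(b − a)² = 2·666·0.105² / 1² = 14.6853.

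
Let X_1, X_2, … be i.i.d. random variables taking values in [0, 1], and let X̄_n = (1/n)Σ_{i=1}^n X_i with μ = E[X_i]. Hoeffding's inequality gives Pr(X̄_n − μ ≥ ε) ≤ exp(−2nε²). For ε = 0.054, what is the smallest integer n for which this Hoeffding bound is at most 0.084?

Require exp(−2nε²) ≤ 0.084, i.e. 2nε² ≥ ln(1/0.084) = 2.476938.
So n ≥ 2.476938 / (2·0.054²) = 424.715.
The smallest integer n is 425.

425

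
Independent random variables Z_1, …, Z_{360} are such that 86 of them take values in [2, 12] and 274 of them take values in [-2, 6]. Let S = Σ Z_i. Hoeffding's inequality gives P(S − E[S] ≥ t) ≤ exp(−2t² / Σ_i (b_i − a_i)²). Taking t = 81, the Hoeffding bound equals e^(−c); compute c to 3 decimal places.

Σ(b_i − a_i)² = 86·10² + 274·8² = 26136.
c = 2t² / 26136 = 2·81² / 26136 = 0.5021.

0.502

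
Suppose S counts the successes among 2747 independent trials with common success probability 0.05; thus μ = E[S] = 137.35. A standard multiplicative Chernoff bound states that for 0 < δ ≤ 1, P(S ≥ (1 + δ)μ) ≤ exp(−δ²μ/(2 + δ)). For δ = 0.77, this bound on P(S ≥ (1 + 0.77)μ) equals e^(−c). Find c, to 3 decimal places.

29.399

c = δ²μ/(2 + δ) = 0.77²·137.35/(2 + 0.77) = 29.3989.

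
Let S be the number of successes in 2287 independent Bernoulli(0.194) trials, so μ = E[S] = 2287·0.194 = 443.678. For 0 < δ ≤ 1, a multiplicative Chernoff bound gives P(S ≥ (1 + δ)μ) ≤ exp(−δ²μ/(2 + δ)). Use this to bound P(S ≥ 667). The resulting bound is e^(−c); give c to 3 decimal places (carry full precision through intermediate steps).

Write 667 = (1 + δ)μ, so δ = 667/443.678 − 1 = 0.5033425…
Then the exponent is δ²μ/(2 + δ) = (667 − μ)² / (μ·(2 + δ)) = 44.902947.

44.903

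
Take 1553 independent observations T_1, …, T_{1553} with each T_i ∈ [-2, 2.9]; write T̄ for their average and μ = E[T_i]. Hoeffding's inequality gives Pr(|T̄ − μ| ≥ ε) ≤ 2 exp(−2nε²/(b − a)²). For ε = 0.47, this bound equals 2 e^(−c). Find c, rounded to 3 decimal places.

c = 2nε²/(b − a)² = 2·1553·0.47² / 4.9² = 28.5762.

28.576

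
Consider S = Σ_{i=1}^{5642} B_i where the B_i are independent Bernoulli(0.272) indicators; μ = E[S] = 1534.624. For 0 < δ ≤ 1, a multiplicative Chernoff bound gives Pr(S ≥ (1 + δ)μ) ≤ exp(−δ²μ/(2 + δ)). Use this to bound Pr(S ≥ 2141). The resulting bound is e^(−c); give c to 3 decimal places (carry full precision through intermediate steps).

Write 2141 = (1 + δ)μ, so δ = 2141/1534.624 − 1 = 0.39513…
Then the exponent is δ²μ/(2 + δ) = (2141 − μ)² / (μ·(2 + δ)) = 100.035219.

100.035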